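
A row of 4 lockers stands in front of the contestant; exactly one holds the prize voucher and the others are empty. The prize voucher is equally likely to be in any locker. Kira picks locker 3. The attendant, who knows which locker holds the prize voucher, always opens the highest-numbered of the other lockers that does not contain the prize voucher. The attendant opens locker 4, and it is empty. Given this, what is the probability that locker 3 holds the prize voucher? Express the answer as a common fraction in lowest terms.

1/3

Apply Bayes' rule, conditioning on where the prize voucher actually is.
If it is in any of lockers 1, 2, and 3 (prior 1/4 each): locker 4 is the highest-numbered option available, probability 1; weight (1/4)·1 = 1/4 each.
If it is in locker 4 (prior 1/4): the attendant opened locker 4, so this case is ruled out; weight (1/4)·0 = 0.
The weights sum to 3/4.
So P(the prize voucher in locker 3 | the attendant opened locker 4) = (1/4) / (3/4) = 1/3.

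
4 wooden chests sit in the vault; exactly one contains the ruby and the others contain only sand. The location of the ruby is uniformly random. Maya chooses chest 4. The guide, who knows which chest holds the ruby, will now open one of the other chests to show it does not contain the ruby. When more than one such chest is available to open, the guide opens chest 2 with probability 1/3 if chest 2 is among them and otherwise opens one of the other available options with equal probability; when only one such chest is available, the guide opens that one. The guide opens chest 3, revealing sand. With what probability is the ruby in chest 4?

2/9

Condition on the true location of the ruby.
If it is in chest 1 (prior 1/4): chest 2 is available but not opened, probability 2/3; weight (1/4)·(2/3) = 1/6.
If it is in chest 2 (prior 1/4): chest 2 holds the prize so is unavailable; the guide chooses uniformly among the 2 others, probability 1/2; weight (1/4)·(1/2) = 1/8.
If it is in chest 3 (prior 1/4): the guide opened chest 3, so this case is ruled out; weight (1/4)·0 = 0.
If it is in chest 4 (prior 1/4): chest 2 is available but not opened; chest 3 gets probability (1 − 1/3)/2 = 1/3; weight (1/4)·(1/3) = 1/12.
The weights sum to 3/8.
So P(the ruby in chest 4 | the guide opened chest 3) = (1/12) / (3/8) = 2/9.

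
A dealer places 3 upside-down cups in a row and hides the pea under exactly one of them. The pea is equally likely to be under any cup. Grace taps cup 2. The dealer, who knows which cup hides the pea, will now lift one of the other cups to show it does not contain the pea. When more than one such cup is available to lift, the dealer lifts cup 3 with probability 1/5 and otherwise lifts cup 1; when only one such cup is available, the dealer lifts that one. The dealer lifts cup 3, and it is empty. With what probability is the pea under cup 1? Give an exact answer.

5/6

Consider each possible location of the pea in turn.
If it is under cup 1 (prior 1/3): only cup 3 is available, probability 1; weight (1/3)·1 = 1/3.
If it is under cup 2 (prior 1/3): cup 3 is available, opened with probability 1/5; weight (1/3)·(1/5) = 1/15.
If it is under cup 3 (prior 1/3): the dealer opened cup 3, so this case is ruled out; weight (1/3)·0 = 0.
The weights sum to 2/5.
So P(the pea under cup 1 | the dealer opened cup 3) = (1/3) / (2/5) = 5/6.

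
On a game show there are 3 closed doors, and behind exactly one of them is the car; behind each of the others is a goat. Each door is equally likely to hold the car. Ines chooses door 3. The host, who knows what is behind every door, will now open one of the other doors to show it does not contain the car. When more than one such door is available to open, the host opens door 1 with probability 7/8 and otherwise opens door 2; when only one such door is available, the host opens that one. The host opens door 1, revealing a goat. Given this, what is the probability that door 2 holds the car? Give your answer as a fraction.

8/15

Apply Bayes' rule, conditioning on where the car actually is.
If it is behind door 1 (prior 1/3): the host opened door 1, so this case is ruled out; weight (1/3)·0 = 0.
If it is behind door 2 (prior 1/3): only door 1 is available, probability 1; weight (1/3)·1 = 1/3.
If it is behind door 3 (prior 1/3): door 1 is available, opened with probability 7/8; weight (1/3)·(7/8) = 7/24.
The weights sum to 5/8.
So P(the car behind door 2 | the host opened door 1) = (1/3) / (5/8) = 8/15.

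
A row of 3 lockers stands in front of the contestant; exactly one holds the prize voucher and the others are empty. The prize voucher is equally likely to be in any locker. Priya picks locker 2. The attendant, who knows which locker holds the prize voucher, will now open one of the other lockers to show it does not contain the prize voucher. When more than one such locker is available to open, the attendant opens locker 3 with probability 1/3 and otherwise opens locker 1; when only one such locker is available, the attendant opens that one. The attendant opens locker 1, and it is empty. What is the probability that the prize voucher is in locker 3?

Apply Bayes' rule, conditioning on where the prize voucher actually is.
If it is in locker 1 (prior 1/3): the attendant opened locker 1, so this case is ruled out; weight (1/3)·0 = 0.
If it is in locker 2 (prior 1/3): locker 3 is available but not opened, probability 2/3; weight (1/3)·(2/3) = 2/9.
If it is in locker 3 (prior 1/3): only locker 1 is available, probability 1; weight (1/3)·1 = 1/3.
The weights sum to 5/9.
So P(the prize voucher in locker 3 | the attendant opened locker 1) = (1/3) / (5/9) = 3/5.

3/5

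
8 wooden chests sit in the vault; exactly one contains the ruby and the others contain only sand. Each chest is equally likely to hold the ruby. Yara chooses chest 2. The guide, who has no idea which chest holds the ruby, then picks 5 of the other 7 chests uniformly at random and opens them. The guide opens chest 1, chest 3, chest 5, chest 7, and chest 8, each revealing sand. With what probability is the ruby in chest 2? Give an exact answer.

1/3

Condition on the true location of the ruby.
If it is in any of chests 1, 3, 5, 7, and 8 (prior 1/8 each): that chest was opened and seen not to hold the prize — ruled out; weight (1/8)·0 = 0 each.
If it is in any of chests 2, 4, and 6 (prior 1/8 each): the guide picks exactly this set with probability 1/21 regardless, and none is the prize; weight (1/8)·(1/21) = 1/168 each.
The weights sum to 1/56.
So P(the ruby in chest 2 | the guide opened chest 1, chest 3, chest 5, chest 7, and chest 8) = (1/168) / (1/56) = 1/3.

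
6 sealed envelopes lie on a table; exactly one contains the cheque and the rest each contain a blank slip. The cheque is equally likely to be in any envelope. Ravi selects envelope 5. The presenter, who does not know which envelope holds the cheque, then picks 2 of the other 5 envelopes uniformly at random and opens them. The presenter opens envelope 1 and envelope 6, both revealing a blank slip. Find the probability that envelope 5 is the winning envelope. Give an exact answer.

Apply Bayes' rule, conditioning on where the cheque actually is.
If it is in either of envelopes 1 and 6 (prior 1/6 each): that envelope was opened and seen not to hold the prize — ruled out; weight (1/6)·0 = 0 each.
If it is in any of envelopes 2, 3, 4, and 5 (prior 1/6 each): the presenter picks exactly this set with probability 1/10 regardless, and none is the prize; weight (1/6)·(1/10) = 1/60 each.
The weights sum to 1/15.
So P(the cheque in envelope 5 | the presenter opened envelope 1 and envelope 6) = (1/60) / (1/15) = 1/4.

1/4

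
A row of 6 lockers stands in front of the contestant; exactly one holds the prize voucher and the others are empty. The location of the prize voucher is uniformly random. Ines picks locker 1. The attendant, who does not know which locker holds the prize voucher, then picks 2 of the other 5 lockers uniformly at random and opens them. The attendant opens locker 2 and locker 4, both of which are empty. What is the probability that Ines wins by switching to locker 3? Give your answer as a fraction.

1/4

Consider each possible location of the prize voucher in turn.
If it is in any of lockers 1, 3, 5, and 6 (prior 1/6 each): the attendant picks exactly this set with probability 1/10 regardless, and none is the prize; weight (1/6)·(1/10) = 1/60 each.
If it is in either of lockers 2 and 4 (prior 1/6 each): that locker was opened and seen not to hold the prize — ruled out; weight (1/6)·0 = 0 each.
The weights sum to 1/15.
So P(the prize voucher in locker 3 | the attendant opened locker 2 and locker 4) = (1/60) / (1/15) = 1/4.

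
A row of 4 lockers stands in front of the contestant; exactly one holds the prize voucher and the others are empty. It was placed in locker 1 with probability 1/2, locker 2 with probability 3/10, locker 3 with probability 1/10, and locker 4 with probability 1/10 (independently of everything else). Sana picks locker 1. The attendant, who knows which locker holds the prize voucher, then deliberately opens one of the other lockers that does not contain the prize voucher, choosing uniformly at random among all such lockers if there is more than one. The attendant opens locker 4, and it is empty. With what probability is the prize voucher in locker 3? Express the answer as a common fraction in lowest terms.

3/22

Condition on the true location of the prize voucher.
If it is in locker 1 (prior 1/2): the attendant has 3 equally likely choices, so probability 1/3; weight (1/2)·(1/3) = 1/6.
If it is in locker 2 (prior 3/10): the attendant has 2 equally likely choices, so probability 1/2; weight (3/10)·(1/2) = 3/20.
If it is in locker 3 (prior 1/10): the attendant has 2 equally likely choices, so probability 1/2; weight (1/10)·(1/2) = 1/20.
If it is in locker 4 (prior 1/10): the attendant opened locker 4, so this case is ruled out; weight (1/10)·0 = 0.
The weights sum to 11/30.
So P(the prize voucher in locker 3 | the attendant opened locker 4) = (1/20) / (11/30) = 3/22.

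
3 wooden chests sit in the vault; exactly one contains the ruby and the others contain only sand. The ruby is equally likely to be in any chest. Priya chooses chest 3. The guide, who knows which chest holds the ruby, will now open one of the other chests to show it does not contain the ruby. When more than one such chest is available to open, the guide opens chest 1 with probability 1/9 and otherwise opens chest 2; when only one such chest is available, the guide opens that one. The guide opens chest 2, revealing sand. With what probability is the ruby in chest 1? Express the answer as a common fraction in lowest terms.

Condition on the true location of the ruby.
If it is in chest 1 (prior 1/3): only chest 2 is available, probability 1; weight (1/3)·1 = 1/3.
If it is in chest 2 (prior 1/3): the guide opened chest 2, so this case is ruled out; weight (1/3)·0 = 0.
If it is in chest 3 (prior 1/3): chest 1 is available but not opened, probability 8/9; weight (1/3)·(8/9) = 8/27.
The weights sum to 17/27.
So P(the ruby in chest 1 | the guide opened chest 2) = (1/3) / (17/27) = 9/17.

9/17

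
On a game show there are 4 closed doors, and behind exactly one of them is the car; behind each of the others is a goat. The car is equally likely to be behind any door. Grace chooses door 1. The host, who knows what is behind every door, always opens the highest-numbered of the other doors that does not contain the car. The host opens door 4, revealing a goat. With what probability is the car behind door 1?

Consider each possible location of the car in turn.
If it is behind any of doors 1, 2, and 3 (prior 1/4 each): door 4 is the highest-numbered option available, probability 1; weight (1/4)·1 = 1/4 each.
If it is behind door 4 (prior 1/4): the host opened door 4, so this case is ruled out; weight (1/4)·0 = 0.
The weights sum to 3/4.
So P(the car behind door 1 | the host opened door 4) = (1/4) / (3/4) = 1/3.

1/3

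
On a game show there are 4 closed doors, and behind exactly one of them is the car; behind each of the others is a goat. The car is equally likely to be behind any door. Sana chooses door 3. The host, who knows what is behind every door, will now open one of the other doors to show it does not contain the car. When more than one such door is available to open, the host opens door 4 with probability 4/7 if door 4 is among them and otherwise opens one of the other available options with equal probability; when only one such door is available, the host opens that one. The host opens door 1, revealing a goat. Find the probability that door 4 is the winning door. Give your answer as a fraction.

7/16

Apply Bayes' rule, conditioning on where the car actually is.
If it is behind door 1 (prior 1/4): the host opened door 1, so this case is ruled out; weight (1/4)·0 = 0.
If it is behind door 2 (prior 1/4): door 4 is available but not opened, probability 3/7; weight (1/4)·(3/7) = 3/28.
If it is behind door 3 (prior 1/4): door 4 is available but not opened; door 1 gets probability (1 − 4/7)/2 = 3/14; weight (1/4)·(3/14) = 3/56.
If it is behind door 4 (prior 1/4): door 4 holds the prize so is unavailable; the host chooses uniformly among the 2 others, probability 1/2; weight (1/4)·(1/2) = 1/8.
The weights sum to 2/7.
So P(the car behind door 4 | the host opened door 1) = (1/8) / (2/7) = 7/16.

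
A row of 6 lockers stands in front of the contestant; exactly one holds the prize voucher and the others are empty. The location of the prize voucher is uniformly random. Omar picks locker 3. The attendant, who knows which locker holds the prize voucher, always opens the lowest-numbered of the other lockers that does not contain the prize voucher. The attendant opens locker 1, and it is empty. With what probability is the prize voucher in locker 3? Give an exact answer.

Condition on the true location of the prize voucher.
If it is in locker 1 (prior 1/6): the attendant opened locker 1, so this case is ruled out; weight (1/6)·0 = 0.
If it is in any of lockers 2, 3, 4, 5, and 6 (prior 1/6 each): locker 1 is the lowest-numbered option available, probability 1; weight (1/6)·1 = 1/6 each.
The weights sum to 5/6.
So P(the prize voucher in locker 3 | the attendant opened locker 1) = (1/6) / (5/6) = 1/5.

1/5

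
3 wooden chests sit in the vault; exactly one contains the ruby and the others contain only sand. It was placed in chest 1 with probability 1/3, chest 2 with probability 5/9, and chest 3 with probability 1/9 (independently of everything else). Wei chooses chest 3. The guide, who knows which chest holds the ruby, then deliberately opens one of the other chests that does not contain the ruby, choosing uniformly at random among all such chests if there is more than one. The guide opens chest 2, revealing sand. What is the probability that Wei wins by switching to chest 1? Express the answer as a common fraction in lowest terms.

Apply Bayes' rule, conditioning on where the ruby actually is.
If it is in chest 1 (prior 1/3): the guide has no choice, probability 1; weight (1/3)·1 = 1/3.
If it is in chest 2 (prior 5/9): the guide opened chest 2, so this case is ruled out; weight (5/9)·0 = 0.
If it is in chest 3 (prior 1/9): the guide has 2 equally likely choices, so probability 1/2; weight (1/9)·(1/2) = 1/18.
The weights sum to 7/18.
So P(the ruby in chest 1 | the guide opened chest 2) = (1/3) / (7/18) = 6/7.

6/7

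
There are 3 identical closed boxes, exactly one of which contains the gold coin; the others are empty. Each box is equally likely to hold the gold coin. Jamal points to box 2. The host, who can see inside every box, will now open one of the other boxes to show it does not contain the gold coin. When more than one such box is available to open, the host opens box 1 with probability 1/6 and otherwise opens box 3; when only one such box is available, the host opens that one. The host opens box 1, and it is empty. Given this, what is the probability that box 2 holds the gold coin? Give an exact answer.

Condition on the true location of the gold coin.
If it is in box 1 (prior 1/3): the host opened box 1, so this case is ruled out; weight (1/3)·0 = 0.
If it is in box 2 (prior 1/3): box 1 is available, opened with probability 1/6; weight (1/3)·(1/6) = 1/18.
If it is in box 3 (prior 1/3): only box 1 is available, probability 1; weight (1/3)·1 = 1/3.
The weights sum to 7/18.
So P(the gold coin in box 2 | the host opened box 1) = (1/18) / (7/18) = 1/7.

1/7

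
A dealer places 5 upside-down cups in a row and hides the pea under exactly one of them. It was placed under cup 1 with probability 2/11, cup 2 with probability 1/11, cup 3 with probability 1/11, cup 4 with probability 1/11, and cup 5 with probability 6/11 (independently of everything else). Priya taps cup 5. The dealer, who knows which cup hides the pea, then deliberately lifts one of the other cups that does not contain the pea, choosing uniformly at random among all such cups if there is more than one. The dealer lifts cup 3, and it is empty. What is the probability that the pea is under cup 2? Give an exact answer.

2/17

Consider each possible location of the pea in turn.
If it is under cup 1 (prior 2/11): the dealer has 3 equally likely choices, so probability 1/3; weight (2/11)·(1/3) = 2/33.
If it is under either of cups 2 and 4 (prior 1/11 each): the dealer has 3 equally likely choices, so probability 1/3; weight (1/11)·(1/3) = 1/33 each.
If it is under cup 3 (prior 1/11): the dealer opened cup 3, so this case is ruled out; weight (1/11)·0 = 0.
If it is under cup 5 (prior 6/11): the dealer has 4 equally likely choices, so probability 1/4; weight (6/11)·(1/4) = 3/22.
The weights sum to 17/66.
So P(the pea under cup 2 | the dealer opened cup 3) = (1/33) / (17/66) = 2/17.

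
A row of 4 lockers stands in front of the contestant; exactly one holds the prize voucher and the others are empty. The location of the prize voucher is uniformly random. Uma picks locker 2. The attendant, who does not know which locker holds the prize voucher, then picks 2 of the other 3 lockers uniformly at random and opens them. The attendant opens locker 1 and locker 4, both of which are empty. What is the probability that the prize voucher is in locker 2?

1/2

Consider each possible location of the prize voucher in turn.
If it is in either of lockers 1 and 4 (prior 1/4 each): that locker was opened and seen not to hold the prize — ruled out; weight (1/4)·0 = 0 each.
If it is in either of lockers 2 and 3 (prior 1/4 each): the attendant picks exactly this set with probability 1/3 regardless, and none is the prize; weight (1/4)·(1/3) = 1/12 each.
The weights sum to 1/6.
So P(the prize voucher in locker 2 | the attendant opened locker 1 and locker 4) = (1/12) / (1/6) = 1/2.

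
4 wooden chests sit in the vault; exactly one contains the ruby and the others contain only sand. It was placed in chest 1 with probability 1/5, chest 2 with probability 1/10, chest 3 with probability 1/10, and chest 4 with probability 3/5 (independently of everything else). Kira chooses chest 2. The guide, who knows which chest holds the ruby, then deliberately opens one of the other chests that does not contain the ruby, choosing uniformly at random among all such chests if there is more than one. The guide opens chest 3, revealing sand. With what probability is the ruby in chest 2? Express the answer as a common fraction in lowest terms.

Condition on the true location of the ruby.
If it is in chest 1 (prior 1/5): the guide has 2 equally likely choices, so probability 1/2; weight (1/5)·(1/2) = 1/10.
If it is in chest 2 (prior 1/10): the guide has 3 equally likely choices, so probability 1/3; weight (1/10)·(1/3) = 1/30.
If it is in chest 3 (prior 1/10): the guide opened chest 3, so this case is ruled out; weight (1/10)·0 = 0.
If it is in chest 4 (prior 3/5): the guide has 2 equally likely choices, so probability 1/2; weight (3/5)·(1/2) = 3/10.
The weights sum to 13/30.
So P(the ruby in chest 2 | the guide opened chest 3) = (1/30) / (13/30) = 1/13.

1/13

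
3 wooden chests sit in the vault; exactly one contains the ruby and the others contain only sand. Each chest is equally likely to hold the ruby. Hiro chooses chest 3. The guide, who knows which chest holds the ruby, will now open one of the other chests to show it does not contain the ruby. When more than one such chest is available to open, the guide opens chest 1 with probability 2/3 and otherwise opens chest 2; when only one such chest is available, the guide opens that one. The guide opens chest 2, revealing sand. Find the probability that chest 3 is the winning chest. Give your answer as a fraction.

1/4

Consider each possible location of the ruby in turn.
If it is in chest 1 (prior 1/3): only chest 2 is available, probability 1; weight (1/3)·1 = 1/3.
If it is in chest 2 (prior 1/3): the guide opened chest 2, so this case is ruled out; weight (1/3)·0 = 0.
If it is in chest 3 (prior 1/3): chest 1 is available but not opened, probability 1/3; weight (1/3)·(1/3) = 1/9.
The weights sum to 4/9.
So P(the ruby in chest 3 | the guide opened chest 2) = (1/9) / (4/9) = 1/4.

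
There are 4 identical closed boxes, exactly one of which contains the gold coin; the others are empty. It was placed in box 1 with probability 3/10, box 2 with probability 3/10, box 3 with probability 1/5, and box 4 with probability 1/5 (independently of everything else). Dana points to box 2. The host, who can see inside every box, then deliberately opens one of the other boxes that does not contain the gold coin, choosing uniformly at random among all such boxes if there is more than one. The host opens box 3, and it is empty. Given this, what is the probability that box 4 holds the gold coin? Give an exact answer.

Condition on the true location of the gold coin.
If it is in box 1 (prior 3/10): the host has 2 equally likely choices, so probability 1/2; weight (3/10)·(1/2) = 3/20.
If it is in box 2 (prior 3/10): the host has 3 equally likely choices, so probability 1/3; weight (3/10)·(1/3) = 1/10.
If it is in box 3 (prior 1/5): the host opened box 3, so this case is ruled out; weight (1/5)·0 = 0.
If it is in box 4 (prior 1/5): the host has 2 equally likely choices, so probability 1/2; weight (1/5)·(1/2) = 1/10.
The weights sum to 7/20.
So P(the gold coin in box 4 | the host opened box 3) = (1/10) / (7/20) = 2/7.

2/7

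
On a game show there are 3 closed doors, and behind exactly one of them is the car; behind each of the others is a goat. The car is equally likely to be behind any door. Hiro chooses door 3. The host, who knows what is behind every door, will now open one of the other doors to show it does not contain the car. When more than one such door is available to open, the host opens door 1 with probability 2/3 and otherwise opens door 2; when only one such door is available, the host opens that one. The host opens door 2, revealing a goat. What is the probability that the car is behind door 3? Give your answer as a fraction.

1/4

Apply Bayes' rule, conditioning on where the car actually is.
If it is behind door 1 (prior 1/3): only door 2 is available, probability 1; weight (1/3)·1 = 1/3.
If it is behind door 2 (prior 1/3): the host opened door 2, so this case is ruled out; weight (1/3)·0 = 0.
If it is behind door 3 (prior 1/3): door 1 is available but not opened, probability 1/3; weight (1/3)·(1/3) = 1/9.
The weights sum to 4/9.
So P(the car behind door 3 | the host opened door 2) = (1/9) / (4/9) = 1/4.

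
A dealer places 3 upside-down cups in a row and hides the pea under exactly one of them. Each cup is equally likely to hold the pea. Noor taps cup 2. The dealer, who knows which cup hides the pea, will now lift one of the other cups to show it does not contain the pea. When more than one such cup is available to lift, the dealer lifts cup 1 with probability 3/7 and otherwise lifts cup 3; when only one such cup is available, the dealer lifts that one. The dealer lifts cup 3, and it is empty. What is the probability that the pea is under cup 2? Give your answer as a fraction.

Apply Bayes' rule, conditioning on where the pea actually is.
If it is under cup 1 (prior 1/3): only cup 3 is available, probability 1; weight (1/3)·1 = 1/3.
If it is under cup 2 (prior 1/3): cup 1 is available but not opened, probability 4/7; weight (1/3)·(4/7) = 4/21.
If it is under cup 3 (prior 1/3): the dealer opened cup 3, so this case is ruled out; weight (1/3)·0 = 0.
The weights sum to 11/21.
So P(the pea under cup 2 | the dealer opened cup 3) = (4/21) / (11/21) = 4/11.

4/11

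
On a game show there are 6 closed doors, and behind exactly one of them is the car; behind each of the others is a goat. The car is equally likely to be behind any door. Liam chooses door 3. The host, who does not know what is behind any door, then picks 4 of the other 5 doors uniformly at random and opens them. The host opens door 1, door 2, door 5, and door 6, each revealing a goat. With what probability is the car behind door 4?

1/2

Condition on the true location of the car.
If it is behind any of doors 1, 2, 5, and 6 (prior 1/6 each): that door was opened and seen not to hold the prize — ruled out; weight (1/6)·0 = 0 each.
If it is behind either of doors 3 and 4 (prior 1/6 each): the host picks exactly this set with probability 1/5 regardless, and none is the prize; weight (1/6)·(1/5) = 1/30 each.
The weights sum to 1/15.
So P(the car behind door 4 | the host opened door 1, door 2, door 5, and door 6) = (1/30) / (1/15) = 1/2.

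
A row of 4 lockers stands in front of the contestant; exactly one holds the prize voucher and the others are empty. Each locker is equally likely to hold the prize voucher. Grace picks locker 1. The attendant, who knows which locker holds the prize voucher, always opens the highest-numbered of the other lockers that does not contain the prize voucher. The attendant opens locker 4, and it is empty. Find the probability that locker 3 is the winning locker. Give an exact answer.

Apply Bayes' rule, conditioning on where the prize voucher actually is.
If it is in any of lockers 1, 2, and 3 (prior 1/4 each): locker 4 is the highest-numbered option available, probability 1; weight (1/4)·1 = 1/4 each.
If it is in locker 4 (prior 1/4): the attendant opened locker 4, so this case is ruled out; weight (1/4)·0 = 0.
The weights sum to 3/4.
So P(the prize voucher in locker 3 | the attendant opened locker 4) = (1/4) / (3/4) = 1/3.

1/3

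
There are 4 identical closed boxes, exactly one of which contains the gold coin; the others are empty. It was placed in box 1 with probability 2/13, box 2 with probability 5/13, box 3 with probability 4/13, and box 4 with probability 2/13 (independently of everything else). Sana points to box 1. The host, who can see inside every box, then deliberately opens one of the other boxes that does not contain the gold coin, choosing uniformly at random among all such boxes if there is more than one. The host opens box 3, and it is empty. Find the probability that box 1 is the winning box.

4/25

Apply Bayes' rule, conditioning on where the gold coin actually is.
If it is in box 1 (prior 2/13): the host has 3 equally likely choices, so probability 1/3; weight (2/13)·(1/3) = 2/39.
If it is in box 2 (prior 5/13): the host has 2 equally likely choices, so probability 1/2; weight (5/13)·(1/2) = 5/26.
If it is in box 3 (prior 4/13): the host opened box 3, so this case is ruled out; weight (4/13)·0 = 0.
If it is in box 4 (prior 2/13): the host has 2 equally likely choices, so probability 1/2; weight (2/13)·(1/2) = 1/13.
The weights sum to 25/78.
So P(the gold coin in box 1 | the host opened box 3) = (2/39) / (25/78) = 4/25.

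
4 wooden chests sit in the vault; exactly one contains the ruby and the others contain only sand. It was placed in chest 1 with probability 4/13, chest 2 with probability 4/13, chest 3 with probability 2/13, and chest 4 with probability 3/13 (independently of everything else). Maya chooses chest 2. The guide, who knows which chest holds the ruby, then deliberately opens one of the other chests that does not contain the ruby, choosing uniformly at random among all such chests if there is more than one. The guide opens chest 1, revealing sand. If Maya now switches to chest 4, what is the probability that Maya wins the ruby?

9/23

Apply Bayes' rule, conditioning on where the ruby actually is.
If it is in chest 1 (prior 4/13): the guide opened chest 1, so this case is ruled out; weight (4/13)·0 = 0.
If it is in chest 2 (prior 4/13): the guide has 3 equally likely choices, so probability 1/3; weight (4/13)·(1/3) = 4/39.
If it is in chest 3 (prior 2/13): the guide has 2 equally likely choices, so probability 1/2; weight (2/13)·(1/2) = 1/13.
If it is in chest 4 (prior 3/13): the guide has 2 equally likely choices, so probability 1/2; weight (3/13)·(1/2) = 3/26.
The weights sum to 23/78.
So P(the ruby in chest 4 | the guide opened chest 1) = (3/26) / (23/78) = 9/23.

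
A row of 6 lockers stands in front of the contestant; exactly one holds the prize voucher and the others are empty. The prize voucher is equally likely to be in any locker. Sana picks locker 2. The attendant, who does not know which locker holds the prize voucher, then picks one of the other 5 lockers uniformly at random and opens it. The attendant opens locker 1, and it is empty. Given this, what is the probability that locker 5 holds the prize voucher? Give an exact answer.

Apply Bayes' rule, conditioning on where the prize voucher actually is.
If it is in locker 1 (prior 1/6): the attendant opened locker 1, so this case is ruled out; weight (1/6)·0 = 0.
If it is in any of lockers 2, 3, 4, 5, and 6 (prior 1/6 each): the attendant picks locker 1 with probability 1/5 regardless, and it is not the prize; weight (1/6)·(1/5) = 1/30 each.
The weights sum to 1/6.
So P(the prize voucher in locker 5 | the attendant opened locker 1) = (1/30) / (1/6) = 1/5.

1/5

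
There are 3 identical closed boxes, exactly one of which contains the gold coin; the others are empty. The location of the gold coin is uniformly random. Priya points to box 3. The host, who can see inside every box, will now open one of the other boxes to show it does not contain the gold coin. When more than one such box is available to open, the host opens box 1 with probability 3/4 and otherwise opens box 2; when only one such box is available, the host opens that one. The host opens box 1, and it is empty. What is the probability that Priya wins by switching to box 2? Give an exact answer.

Condition on the true location of the gold coin.
If it is in box 1 (prior 1/3): the host opened box 1, so this case is ruled out; weight (1/3)·0 = 0.
If it is in box 2 (prior 1/3): only box 1 is available, probability 1; weight (1/3)·1 = 1/3.
If it is in box 3 (prior 1/3): box 1 is available, opened with probability 3/4; weight (1/3)·(3/4) = 1/4.
The weights sum to 7/12.
So P(the gold coin in box 2 | the host opened box 1) = (1/3) / (7/12) = 4/7.

4/7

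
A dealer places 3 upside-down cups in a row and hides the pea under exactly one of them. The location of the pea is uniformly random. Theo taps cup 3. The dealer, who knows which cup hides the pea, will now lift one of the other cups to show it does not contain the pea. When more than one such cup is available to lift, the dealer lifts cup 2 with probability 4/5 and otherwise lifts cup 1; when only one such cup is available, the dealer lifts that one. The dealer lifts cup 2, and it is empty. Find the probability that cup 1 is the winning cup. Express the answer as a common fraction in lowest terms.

Consider each possible location of the pea in turn.
If it is under cup 1 (prior 1/3): only cup 2 is available, probability 1; weight (1/3)·1 = 1/3.
If it is under cup 2 (prior 1/3): the dealer opened cup 2, so this case is ruled out; weight (1/3)·0 = 0.
If it is under cup 3 (prior 1/3): cup 2 is available, opened with probability 4/5; weight (1/3)·(4/5) = 4/15.
The weights sum to 3/5.
So P(the pea under cup 1 | the dealer opened cup 2) = (1/3) / (3/5) = 5/9.

5/9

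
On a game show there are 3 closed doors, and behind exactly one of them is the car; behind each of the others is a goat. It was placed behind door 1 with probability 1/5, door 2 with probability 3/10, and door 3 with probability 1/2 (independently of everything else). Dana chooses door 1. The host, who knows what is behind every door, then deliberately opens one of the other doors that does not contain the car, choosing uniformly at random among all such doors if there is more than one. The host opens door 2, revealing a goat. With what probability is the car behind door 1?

1/6

Consider each possible location of the car in turn.
If it is behind door 1 (prior 1/5): the host has 2 equally likely choices, so probability 1/2; weight (1/5)·(1/2) = 1/10.
If it is behind door 2 (prior 3/10): the host opened door 2, so this case is ruled out; weight (3/10)·0 = 0.
If it is behind door 3 (prior 1/2): the host has no choice, probability 1; weight (1/2)·1 = 1/2.
The weights sum to 3/5.
So P(the car behind door 1 | the host opened door 2) = (1/10) / (3/5) = 1/6.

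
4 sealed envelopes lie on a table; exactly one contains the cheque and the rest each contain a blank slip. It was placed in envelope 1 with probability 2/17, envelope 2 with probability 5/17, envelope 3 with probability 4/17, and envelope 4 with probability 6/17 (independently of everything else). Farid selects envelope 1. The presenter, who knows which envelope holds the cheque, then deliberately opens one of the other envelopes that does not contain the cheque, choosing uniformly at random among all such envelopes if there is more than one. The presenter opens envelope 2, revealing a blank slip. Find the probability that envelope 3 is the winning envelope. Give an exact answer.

Condition on the true location of the cheque.
If it is in envelope 1 (prior 2/17): the presenter has 3 equally likely choices, so probability 1/3; weight (2/17)·(1/3) = 2/51.
If it is in envelope 2 (prior 5/17): the presenter opened envelope 2, so this case is ruled out; weight (5/17)·0 = 0.
If it is in envelope 3 (prior 4/17): the presenter has 2 equally likely choices, so probability 1/2; weight (4/17)·(1/2) = 2/17.
If it is in envelope 4 (prior 6/17): the presenter has 2 equally likely choices, so probability 1/2; weight (6/17)·(1/2) = 3/17.
The weights sum to 1/3.
So P(the cheque in envelope 3 | the presenter opened envelope 2) = (2/17) / (1/3) = 6/17.

6/17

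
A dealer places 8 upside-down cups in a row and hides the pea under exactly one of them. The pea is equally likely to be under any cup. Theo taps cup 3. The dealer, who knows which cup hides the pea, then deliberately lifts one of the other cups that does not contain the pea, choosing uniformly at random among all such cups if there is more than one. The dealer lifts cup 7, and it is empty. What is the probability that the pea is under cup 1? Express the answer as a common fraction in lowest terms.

Apply Bayes' rule, conditioning on where the pea actually is.
If it is under any of cups 1, 2, 4, 5, 6, and 8 (prior 1/8 each): the dealer has 6 equally likely choices, so probability 1/6; weight (1/8)·(1/6) = 1/48 each.
If it is under cup 3 (prior 1/8): the dealer has 7 equally likely choices, so probability 1/7; weight (1/8)·(1/7) = 1/56.
If it is under cup 7 (prior 1/8): the dealer opened cup 7, so this case is ruled out; weight (1/8)·0 = 0.
The weights sum to 1/7.
So P(the pea under cup 1 | the dealer opened cup 7) = (1/48) / (1/7) = 7/48.

7/48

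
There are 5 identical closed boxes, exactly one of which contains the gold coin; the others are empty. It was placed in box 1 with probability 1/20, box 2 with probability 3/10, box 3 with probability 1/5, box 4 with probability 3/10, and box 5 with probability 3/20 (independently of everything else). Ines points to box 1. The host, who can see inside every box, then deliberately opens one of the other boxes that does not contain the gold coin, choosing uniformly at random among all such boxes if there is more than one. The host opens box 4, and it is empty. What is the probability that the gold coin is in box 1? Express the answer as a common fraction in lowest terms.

3/55

Condition on the true location of the gold coin.
If it is in box 1 (prior 1/20): the host has 4 equally likely choices, so probability 1/4; weight (1/20)·(1/4) = 1/80.
If it is in box 2 (prior 3/10): the host has 3 equally likely choices, so probability 1/3; weight (3/10)·(1/3) = 1/10.
If it is in box 3 (prior 1/5): the host has 3 equally likely choices, so probability 1/3; weight (1/5)·(1/3) = 1/15.
If it is in box 4 (prior 3/10): the host opened box 4, so this case is ruled out; weight (3/10)·0 = 0.
If it is in box 5 (prior 3/20): the host has 3 equally likely choices, so probability 1/3; weight (3/20)·(1/3) = 1/20.
The weights sum to 11/48.
So P(the gold coin in box 1 | the host opened box 4) = (1/80) / (11/48) = 3/55.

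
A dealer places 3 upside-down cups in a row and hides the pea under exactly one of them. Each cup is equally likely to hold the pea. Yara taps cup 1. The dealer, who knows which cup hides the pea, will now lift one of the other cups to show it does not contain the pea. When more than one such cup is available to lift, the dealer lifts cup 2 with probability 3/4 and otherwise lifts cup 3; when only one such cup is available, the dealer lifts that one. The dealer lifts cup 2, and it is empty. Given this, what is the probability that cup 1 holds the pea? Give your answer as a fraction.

3/7

Condition on the true location of the pea.
If it is under cup 1 (prior 1/3): cup 2 is available, opened with probability 3/4; weight (1/3)·(3/4) = 1/4.
If it is under cup 2 (prior 1/3): the dealer opened cup 2, so this case is ruled out; weight (1/3)·0 = 0.
If it is under cup 3 (prior 1/3): only cup 2 is available, probability 1; weight (1/3)·1 = 1/3.
The weights sum to 7/12.
So P(the pea under cup 1 | the dealer opened cup 2) = (1/4) / (7/12) = 3/7.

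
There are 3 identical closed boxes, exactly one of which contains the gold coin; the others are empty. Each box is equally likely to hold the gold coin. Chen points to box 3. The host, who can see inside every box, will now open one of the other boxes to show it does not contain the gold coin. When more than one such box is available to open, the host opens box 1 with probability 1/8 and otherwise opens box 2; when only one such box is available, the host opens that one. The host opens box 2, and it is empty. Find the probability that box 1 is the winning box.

Condition on the true location of the gold coin.
If it is in box 1 (prior 1/3): only box 2 is available, probability 1; weight (1/3)·1 = 1/3.
If it is in box 2 (prior 1/3): the host opened box 2, so this case is ruled out; weight (1/3)·0 = 0.
If it is in box 3 (prior 1/3): box 1 is available but not opened, probability 7/8; weight (1/3)·(7/8) = 7/24.
The weights sum to 5/8.
So P(the gold coin in box 1 | the host opened box 2) = (1/3) / (5/8) = 8/15.

8/15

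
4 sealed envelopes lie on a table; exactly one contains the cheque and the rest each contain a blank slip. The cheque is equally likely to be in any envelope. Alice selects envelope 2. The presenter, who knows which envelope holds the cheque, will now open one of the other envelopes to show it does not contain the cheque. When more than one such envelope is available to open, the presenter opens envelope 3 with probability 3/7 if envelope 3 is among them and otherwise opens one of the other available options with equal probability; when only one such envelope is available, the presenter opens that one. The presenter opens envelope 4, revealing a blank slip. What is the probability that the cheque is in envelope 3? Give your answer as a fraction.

7/19

Condition on the true location of the cheque.
If it is in envelope 1 (prior 1/4): envelope 3 is available but not opened, probability 4/7; weight (1/4)·(4/7) = 1/7.
If it is in envelope 2 (prior 1/4): envelope 3 is available but not opened; envelope 4 gets probability (1 − 3/7)/2 = 2/7; weight (1/4)·(2/7) = 1/14.
If it is in envelope 3 (prior 1/4): envelope 3 holds the prize so is unavailable; the presenter chooses uniformly among the 2 others, probability 1/2; weight (1/4)·(1/2) = 1/8.
If it is in envelope 4 (prior 1/4): the presenter opened envelope 4, so this case is ruled out; weight (1/4)·0 = 0.
The weights sum to 19/56.
So P(the cheque in envelope 3 | the presenter opened envelope 4) = (1/8) / (19/56) = 7/19.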